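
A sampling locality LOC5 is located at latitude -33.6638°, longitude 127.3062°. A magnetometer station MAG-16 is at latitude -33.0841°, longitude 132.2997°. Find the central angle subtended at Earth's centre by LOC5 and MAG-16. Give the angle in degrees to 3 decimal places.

4.210°

Δφ = 0.5797°,  Δλ = 4.9935°
a = sin²(Δφ/2) + cos φ₁ cos φ₂ sin²(Δλ/2) = 0.001349
c = 2·arcsin(√a) = 0.073474 rad = 4.2097°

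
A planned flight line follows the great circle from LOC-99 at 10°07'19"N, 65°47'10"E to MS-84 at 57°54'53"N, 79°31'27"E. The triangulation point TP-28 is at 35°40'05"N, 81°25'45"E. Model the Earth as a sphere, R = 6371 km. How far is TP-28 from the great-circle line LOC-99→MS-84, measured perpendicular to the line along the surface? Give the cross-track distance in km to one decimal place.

913.8 km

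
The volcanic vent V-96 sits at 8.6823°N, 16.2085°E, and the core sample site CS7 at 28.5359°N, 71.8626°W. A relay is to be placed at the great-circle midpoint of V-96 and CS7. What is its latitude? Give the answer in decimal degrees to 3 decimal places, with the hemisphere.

25.061°N

Bx = cos φ₂ cos Δλ = 0.029570,  By = cos φ₂ sin Δλ = -0.878020
φₘ = atan2(sin φ₁ + sin φ₂, √((cos φ₁ + Bx)² + By²)) = 25.06125°
λₘ = λ₁ + atan2(By, cos φ₁ + Bx) = -24.56603°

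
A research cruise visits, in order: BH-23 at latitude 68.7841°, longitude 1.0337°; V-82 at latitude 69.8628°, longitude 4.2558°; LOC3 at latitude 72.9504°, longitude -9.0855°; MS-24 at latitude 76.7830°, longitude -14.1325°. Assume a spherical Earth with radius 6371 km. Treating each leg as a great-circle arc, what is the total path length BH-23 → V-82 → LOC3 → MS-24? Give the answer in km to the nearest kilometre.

BH-23→V-82: c = 0.027357 rad, d = 174.29 km
V-82→LOC3: c = 0.091418 rad, d = 582.42 km
LOC3→MS-24: c = 0.070673 rad, d = 450.26 km
Total = 174.29 + 582.42 + 450.26 = 1206.97 km

1207 km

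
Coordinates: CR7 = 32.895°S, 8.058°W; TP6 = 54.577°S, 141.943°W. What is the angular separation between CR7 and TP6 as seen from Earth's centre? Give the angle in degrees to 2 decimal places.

Δφ = -21.6820°,  Δλ = -133.8850°
a = sin²(Δφ/2) + cos φ₁ cos φ₂ sin²(Δλ/2) = 0.447401
c = 2·arcsin(√a) = 1.465402 rad = 83.9614°

83.96°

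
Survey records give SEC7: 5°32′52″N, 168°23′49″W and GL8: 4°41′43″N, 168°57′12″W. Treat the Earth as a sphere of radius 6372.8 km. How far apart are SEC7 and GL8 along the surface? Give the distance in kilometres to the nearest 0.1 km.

SEC7: φ = +5.54778°, λ = -168.39694°
GL8: φ = +4.69528°, λ = -168.95333°
Δφ = -0.8525°,  Δλ = -0.5564°
a = sin²(Δφ/2) + cos φ₁ cos φ₂ sin²(Δλ/2) = 0.000079
c = 2·arcsin(√a) = 0.017746 rad = 1.0168°
d = R·c = 6372.8 × 0.017746 = 113.1 km

113.1 km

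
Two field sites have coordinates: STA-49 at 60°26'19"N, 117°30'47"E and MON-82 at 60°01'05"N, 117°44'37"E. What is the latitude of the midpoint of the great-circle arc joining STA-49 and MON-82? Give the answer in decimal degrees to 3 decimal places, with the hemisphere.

60.228°N

STA-49: φ = +60.43861°, λ = +117.51306°
MON-82: φ = +60.01806°, λ = +117.74361°
Bx = cos φ₂ cos Δλ = 0.499723,  By = cos φ₂ sin Δλ = 0.002011
φₘ = atan2(sin φ₁ + sin φ₂, √((cos φ₁ + Bx)² + By²)) = 60.22838°
λₘ = λ₁ + atan2(By, cos φ₁ + Bx) = 117.62907°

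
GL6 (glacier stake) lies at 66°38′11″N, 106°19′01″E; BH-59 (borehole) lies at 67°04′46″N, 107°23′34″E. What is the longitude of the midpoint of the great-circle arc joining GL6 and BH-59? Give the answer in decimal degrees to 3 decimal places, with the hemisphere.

GL6: φ = +66.63639°, λ = +106.31694°
BH-59: φ = +67.07944°, λ = +107.39278°
Bx = cos φ₂ cos Δλ = 0.389386,  By = cos φ₂ sin Δλ = 0.007312
φₘ = atan2(sin φ₁ + sin φ₂, √((cos φ₁ + Bx)² + By²)) = 66.85883°
λₘ = λ₁ + atan2(By, cos φ₁ + Bx) = 106.84999°

106.850°E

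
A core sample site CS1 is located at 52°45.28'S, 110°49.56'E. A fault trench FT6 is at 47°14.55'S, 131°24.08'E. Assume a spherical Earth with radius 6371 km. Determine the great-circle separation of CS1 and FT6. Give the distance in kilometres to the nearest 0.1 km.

CS1: φ = -52.75467°, λ = +110.82600°
FT6: φ = -47.24250°, λ = +131.40133°
Δφ = 5.5122°,  Δλ = 20.5753°
a = sin²(Δφ/2) + cos φ₁ cos φ₂ sin²(Δλ/2) = 0.015417
c = 2·arcsin(√a) = 0.248974 rad = 14.2652°
d = R·c = 6371 × 0.248974 = 1586.2 km

1586.2 km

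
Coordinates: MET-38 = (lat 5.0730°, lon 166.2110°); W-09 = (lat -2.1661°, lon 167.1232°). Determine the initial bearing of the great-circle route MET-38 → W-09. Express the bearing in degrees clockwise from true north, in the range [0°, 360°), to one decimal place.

172.8°

Δλ = 0.9122°
y = sin Δλ · cos φ₂ = 0.015909
x = cos φ₁ sin φ₂ − sin φ₁ cos φ₂ cos Δλ = -0.125999
θ = atan2(y, x) = 172.8038° → 172.8038° (mod 360°)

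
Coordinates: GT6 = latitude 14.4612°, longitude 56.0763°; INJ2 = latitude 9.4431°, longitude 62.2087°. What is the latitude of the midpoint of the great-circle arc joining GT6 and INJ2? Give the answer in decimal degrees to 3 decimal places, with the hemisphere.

11.969°N

Bx = cos φ₂ cos Δλ = 0.980804,  By = cos φ₂ sin Δλ = 0.105379
φₘ = atan2(sin φ₁ + sin φ₂, √((cos φ₁ + Bx)² + By²)) = 11.96879°
λₘ = λ₁ + atan2(By, cos φ₁ + Bx) = 59.17097°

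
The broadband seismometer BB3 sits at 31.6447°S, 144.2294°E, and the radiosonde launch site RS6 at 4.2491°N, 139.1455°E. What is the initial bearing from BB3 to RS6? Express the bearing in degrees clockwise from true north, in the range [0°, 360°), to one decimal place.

351.4°

Δλ = -5.0839°
y = sin Δλ · cos φ₂ = -0.088371
x = cos φ₁ sin φ₂ − sin φ₁ cos φ₂ cos Δλ = 0.584226
θ = atan2(y, x) = -8.6014° → 351.3986° (mod 360°)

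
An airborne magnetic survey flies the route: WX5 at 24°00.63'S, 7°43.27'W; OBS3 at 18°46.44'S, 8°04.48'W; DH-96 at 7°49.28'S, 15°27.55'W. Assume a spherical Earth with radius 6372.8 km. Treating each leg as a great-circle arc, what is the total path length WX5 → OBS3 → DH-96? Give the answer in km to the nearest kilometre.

2040 km

WX5: φ = -24.01050°, λ = -7.72117°
OBS3: φ = -18.77400°, λ = -8.07467°
DH-96: φ = -7.82133°, λ = -15.45917°
WX5→OBS3: c = 0.091574 rad, d = 583.59 km
OBS3→DH-96: c = 0.228511 rad, d = 1456.25 km
Total = 583.59 + 1456.25 = 2039.84 km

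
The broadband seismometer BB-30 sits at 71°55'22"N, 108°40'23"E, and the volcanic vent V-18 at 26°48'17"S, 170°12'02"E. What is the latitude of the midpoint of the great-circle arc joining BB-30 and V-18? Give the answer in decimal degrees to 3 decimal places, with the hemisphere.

24.917°N

BB-30: φ = +71.92278°, λ = +108.67306°
V-18: φ = -26.80472°, λ = +170.20056°
Bx = cos φ₂ cos Δλ = 0.425511,  By = cos φ₂ sin Δλ = 0.784591
φₘ = atan2(sin φ₁ + sin φ₂, √((cos φ₁ + Bx)² + By²)) = 24.91722°
λₘ = λ₁ + atan2(By, cos φ₁ + Bx) = 155.51076°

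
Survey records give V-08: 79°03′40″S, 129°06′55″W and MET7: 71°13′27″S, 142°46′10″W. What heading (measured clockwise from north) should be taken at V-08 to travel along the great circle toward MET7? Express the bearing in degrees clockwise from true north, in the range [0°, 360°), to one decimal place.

329.2°

V-08: φ = -79.06111°, λ = -129.11528°
MET7: φ = -71.22417°, λ = -142.76944°
Δλ = -13.6542°
y = sin Δλ · cos φ₂ = -0.075980
x = cos φ₁ sin φ₂ − sin φ₁ cos φ₂ cos Δλ = 0.127423
θ = atan2(y, x) = -30.8068° → 329.1932° (mod 360°)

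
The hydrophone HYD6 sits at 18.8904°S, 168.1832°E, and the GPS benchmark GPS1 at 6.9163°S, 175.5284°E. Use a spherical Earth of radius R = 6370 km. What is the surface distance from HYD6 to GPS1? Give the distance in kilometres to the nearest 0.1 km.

1550.2 km

Δφ = 11.9741°,  Δλ = 7.3452°
a = sin²(Δφ/2) + cos φ₁ cos φ₂ sin²(Δλ/2) = 0.014733
c = 2·arcsin(√a) = 0.243360 rad = 13.9435°
d = R·c = 6370 × 0.243360 = 1550.2 km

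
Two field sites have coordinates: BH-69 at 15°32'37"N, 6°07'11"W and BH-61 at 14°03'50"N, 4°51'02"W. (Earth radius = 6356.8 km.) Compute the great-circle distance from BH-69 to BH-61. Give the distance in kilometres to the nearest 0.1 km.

213.3 km

BH-69: φ = +15.54361°, λ = -6.11972°
BH-61: φ = +14.06389°, λ = -4.85056°
Δφ = -1.4797°,  Δλ = 1.2692°
a = sin²(Δφ/2) + cos φ₁ cos φ₂ sin²(Δλ/2) = 0.000281
c = 2·arcsin(√a) = 0.033550 rad = 1.9223°
d = R·c = 6356.8 × 0.033550 = 213.3 km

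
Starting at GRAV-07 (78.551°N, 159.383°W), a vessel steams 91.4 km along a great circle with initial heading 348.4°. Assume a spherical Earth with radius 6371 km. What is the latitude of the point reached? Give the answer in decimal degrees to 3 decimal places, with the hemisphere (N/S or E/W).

δ = d/R = 91.4/6371 = 0.014346 rad
φ₂ = arcsin(sin φ₁ cos δ + cos φ₁ sin δ cos θ)
   = arcsin(0.98010·0.99990 + 0.19850·0.01435·0.97958) = 79.35493°
λ₂ = λ₁ + atan2(sin θ sin δ cos φ₁, cos δ − sin φ₁ sin φ₂) = -160.27775°

79.355°N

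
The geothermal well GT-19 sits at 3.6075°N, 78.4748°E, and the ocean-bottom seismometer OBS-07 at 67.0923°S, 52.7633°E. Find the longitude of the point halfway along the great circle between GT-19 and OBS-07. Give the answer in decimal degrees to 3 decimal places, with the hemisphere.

71.338°E

Bx = cos φ₂ cos Δλ = 0.350708,  By = cos φ₂ sin Δλ = -0.168871
φₘ = atan2(sin φ₁ + sin φ₂, √((cos φ₁ + Bx)² + By²)) = -32.26761°
λₘ = λ₁ + atan2(By, cos φ₁ + Bx) = 71.33806°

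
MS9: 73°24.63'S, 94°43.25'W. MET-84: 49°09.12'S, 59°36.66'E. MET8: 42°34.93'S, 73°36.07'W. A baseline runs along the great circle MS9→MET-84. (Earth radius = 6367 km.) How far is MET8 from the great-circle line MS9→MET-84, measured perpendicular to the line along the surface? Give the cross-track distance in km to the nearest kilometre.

MS9: φ = -73.41050°, λ = -94.72083°
MET-84: φ = -49.15200°, λ = +59.61100°
MET8: φ = -42.58217°, λ = -73.60117°
δ₁₃ = central angle MS9→MET8 = 0.565005 rad  (haversine)
θ₁₃ = bearing MS9→MET8 = 29.703°,  θ₁₂ = bearing MS9→MET-84 = 160.060°
dₓₜ = R·arcsin(sin δ₁₃ · sin(θ₁₃ − θ₁₂)) = 6367·arcsin(0.53542·sin(-130.357°)) = -2675.822 km
|dₓₜ| = 2675.822 km

2676 km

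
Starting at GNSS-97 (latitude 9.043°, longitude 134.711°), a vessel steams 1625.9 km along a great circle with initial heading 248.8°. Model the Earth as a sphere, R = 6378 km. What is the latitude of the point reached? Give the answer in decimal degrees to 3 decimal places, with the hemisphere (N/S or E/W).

3.557°N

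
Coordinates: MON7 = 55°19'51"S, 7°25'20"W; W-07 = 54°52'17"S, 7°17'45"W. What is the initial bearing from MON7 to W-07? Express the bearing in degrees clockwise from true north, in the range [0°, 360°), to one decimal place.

9.0°

MON7: φ = -55.33083°, λ = -7.42222°
W-07: φ = -54.87139°, λ = -7.29583°
Δλ = 0.1264°
y = sin Δλ · cos φ₂ = 0.001269
x = cos φ₁ sin φ₂ − sin φ₁ cos φ₂ cos Δλ = 0.008018
θ = atan2(y, x) = 8.9961° → 8.9961° (mod 360°)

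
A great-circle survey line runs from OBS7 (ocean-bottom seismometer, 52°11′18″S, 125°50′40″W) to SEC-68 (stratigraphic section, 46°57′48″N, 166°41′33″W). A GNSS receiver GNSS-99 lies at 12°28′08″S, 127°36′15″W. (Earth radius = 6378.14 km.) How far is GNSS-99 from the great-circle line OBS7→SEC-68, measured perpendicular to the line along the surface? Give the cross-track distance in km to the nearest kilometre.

OBS7: φ = -52.18833°, λ = -125.84444°
SEC-68: φ = +46.96333°, λ = -166.69250°
GNSS-99: φ = -12.46889°, λ = -127.60417°
δ₁₃ = central angle OBS7→GNSS-99 = 0.693677 rad  (haversine)
θ₁₃ = bearing OBS7→GNSS-99 = 357.312°,  θ₁₂ = bearing OBS7→SEC-68 = 332.458°
dₓₜ = R·arcsin(sin δ₁₃ · sin(θ₁₃ − θ₁₂)) = 6378.14·arcsin(0.63937·sin(24.854°)) = 1735.311 km
|dₓₜ| = 1735.311 km

1735 km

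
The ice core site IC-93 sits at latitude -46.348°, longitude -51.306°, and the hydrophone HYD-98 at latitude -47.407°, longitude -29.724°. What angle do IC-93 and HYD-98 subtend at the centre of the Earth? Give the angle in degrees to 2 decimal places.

14.74°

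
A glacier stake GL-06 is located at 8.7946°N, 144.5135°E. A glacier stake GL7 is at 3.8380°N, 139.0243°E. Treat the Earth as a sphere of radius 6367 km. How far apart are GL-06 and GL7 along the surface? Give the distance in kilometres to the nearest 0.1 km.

819.0 km

Δφ = -4.9566°,  Δλ = -5.4892°
a = sin²(Δφ/2) + cos φ₁ cos φ₂ sin²(Δλ/2) = 0.004131
c = 2·arcsin(√a) = 0.128628 rad = 7.3699°
d = R·c = 6367 × 0.128628 = 819.0 km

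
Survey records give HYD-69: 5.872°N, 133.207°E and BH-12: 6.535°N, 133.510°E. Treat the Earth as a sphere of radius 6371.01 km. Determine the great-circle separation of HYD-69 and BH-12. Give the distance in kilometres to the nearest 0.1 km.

81.0 km

Δφ = 0.6630°,  Δλ = 0.3030°
a = sin²(Δφ/2) + cos φ₁ cos φ₂ sin²(Δλ/2) = 0.000040
c = 2·arcsin(√a) = 0.012710 rad = 0.7282°
d = R·c = 6371.01 × 0.012710 = 81.0 km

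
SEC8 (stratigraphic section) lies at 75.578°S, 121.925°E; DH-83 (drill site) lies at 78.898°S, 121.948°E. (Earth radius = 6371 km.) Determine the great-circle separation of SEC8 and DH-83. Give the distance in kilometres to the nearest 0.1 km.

369.2 km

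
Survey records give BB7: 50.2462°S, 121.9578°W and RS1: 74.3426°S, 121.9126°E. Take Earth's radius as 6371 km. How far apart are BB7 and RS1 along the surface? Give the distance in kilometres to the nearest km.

5379 km

Δφ = -24.0964°,  Δλ = -116.1296°
a = sin²(Δφ/2) + cos φ₁ cos φ₂ sin²(Δλ/2) = 0.167869
c = 2·arcsin(√a) = 0.844289 rad = 48.3742°
d = R·c = 6371 × 0.844289 = 5379.0 km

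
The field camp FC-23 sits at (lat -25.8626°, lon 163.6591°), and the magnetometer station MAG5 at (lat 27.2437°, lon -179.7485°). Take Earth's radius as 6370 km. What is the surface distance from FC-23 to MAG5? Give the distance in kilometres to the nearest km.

6166 km

Δφ = 53.1063°,  Δλ = 16.5924°
a = sin²(Δφ/2) + cos φ₁ cos φ₂ sin²(Δλ/2) = 0.216490
c = 2·arcsin(√a) = 0.967913 rad = 55.4573°
d = R·c = 6370 × 0.967913 = 6165.6 km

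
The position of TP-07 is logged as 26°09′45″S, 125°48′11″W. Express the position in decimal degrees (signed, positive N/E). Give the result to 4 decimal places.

lat: 26.1625° S → -26.1625°
lon: 125.8031° W → -125.8031°

-26.1625°, -125.8031°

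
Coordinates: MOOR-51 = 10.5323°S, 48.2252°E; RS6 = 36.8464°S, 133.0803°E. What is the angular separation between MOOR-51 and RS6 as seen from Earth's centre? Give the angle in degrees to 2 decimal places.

Δφ = -26.3141°,  Δλ = 84.8551°
a = sin²(Δφ/2) + cos φ₁ cos φ₂ sin²(Δλ/2) = 0.409917
c = 2·arcsin(√a) = 1.389640 rad = 79.6205°

79.62°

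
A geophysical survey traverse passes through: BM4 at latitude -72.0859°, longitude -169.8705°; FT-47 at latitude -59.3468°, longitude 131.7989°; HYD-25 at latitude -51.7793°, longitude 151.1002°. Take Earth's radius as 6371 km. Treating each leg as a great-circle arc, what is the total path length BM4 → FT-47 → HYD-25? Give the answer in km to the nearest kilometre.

4329 km

BM4→FT-47: c = 0.448966 rad, d = 2860.36 km
FT-47→HYD-25: c = 0.230462 rad, d = 1468.27 km
Total = 2860.36 + 1468.27 = 4328.64 km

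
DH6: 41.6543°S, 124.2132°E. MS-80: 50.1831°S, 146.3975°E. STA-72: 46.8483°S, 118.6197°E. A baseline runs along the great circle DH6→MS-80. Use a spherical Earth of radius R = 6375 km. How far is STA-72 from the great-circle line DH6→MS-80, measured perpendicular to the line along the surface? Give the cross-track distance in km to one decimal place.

729.4 km

δ₁₃ = central angle DH6→STA-72 = 0.114424 rad  (haversine)
θ₁₃ = bearing DH6→STA-72 = 215.723°,  θ₁₂ = bearing DH6→MS-80 = 126.638°
dₓₜ = R·arcsin(sin δ₁₃ · sin(θ₁₃ − θ₁₂)) = 6375·arcsin(0.11417·sin(89.085°)) = 729.362 km
|dₓₜ| = 729.362 km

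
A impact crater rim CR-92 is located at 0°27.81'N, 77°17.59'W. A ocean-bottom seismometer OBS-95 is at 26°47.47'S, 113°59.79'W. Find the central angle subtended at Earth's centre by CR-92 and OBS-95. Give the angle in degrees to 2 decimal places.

44.60°

CR-92: φ = +0.46350°, λ = -77.29317°
OBS-95: φ = -26.79117°, λ = -113.99650°
Δφ = -27.2547°,  Δλ = -36.7033°
a = sin²(Δφ/2) + cos φ₁ cos φ₂ sin²(Δλ/2) = 0.143996
c = 2·arcsin(√a) = 0.778442 rad = 44.6014°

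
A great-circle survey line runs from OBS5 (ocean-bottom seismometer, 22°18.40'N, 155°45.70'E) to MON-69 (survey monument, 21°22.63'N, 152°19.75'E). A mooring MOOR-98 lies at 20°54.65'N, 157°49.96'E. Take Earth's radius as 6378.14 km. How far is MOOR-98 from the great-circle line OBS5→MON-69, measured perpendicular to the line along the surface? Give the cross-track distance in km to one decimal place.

OBS5: φ = +22.30667°, λ = +155.76167°
MON-69: φ = +21.37717°, λ = +152.32917°
MOOR-98: φ = +20.91083°, λ = +157.83267°
δ₁₃ = central angle OBS5→MOOR-98 = 0.041506 rad  (haversine)
θ₁₃ = bearing OBS5→MOOR-98 = 125.555°,  θ₁₂ = bearing OBS5→MON-69 = 254.380°
dₓₜ = R·arcsin(sin δ₁₃ · sin(θ₁₃ − θ₁₂)) = 6378.14·arcsin(0.04149·sin(-128.825°)) = -206.219 km
|dₓₜ| = 206.219 km

206.2 km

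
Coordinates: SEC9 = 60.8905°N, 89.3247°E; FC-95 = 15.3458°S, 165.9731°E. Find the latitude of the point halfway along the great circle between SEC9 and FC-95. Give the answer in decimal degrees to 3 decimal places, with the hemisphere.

27.377°N

Bx = cos φ₂ cos Δλ = 0.222693,  By = cos φ₂ sin Δλ = 0.938281
φₘ = atan2(sin φ₁ + sin φ₂, √((cos φ₁ + Bx)² + By²)) = 27.37681°
λₘ = λ₁ + atan2(By, cos φ₁ + Bx) = 142.24193°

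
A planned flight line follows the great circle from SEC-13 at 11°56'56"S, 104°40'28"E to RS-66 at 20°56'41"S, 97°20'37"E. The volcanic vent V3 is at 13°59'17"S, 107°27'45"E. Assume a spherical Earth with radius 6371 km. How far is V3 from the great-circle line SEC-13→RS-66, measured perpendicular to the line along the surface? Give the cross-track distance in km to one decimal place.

SEC-13: φ = -11.94889°, λ = +104.67444°
RS-66: φ = -20.94472°, λ = +97.34361°
V3: φ = -13.98806°, λ = +107.46250°
δ₁₃ = central angle SEC-13→V3 = 0.059287 rad  (haversine)
θ₁₃ = bearing SEC-13→V3 = 127.196°,  θ₁₂ = bearing SEC-13→RS-66 = 217.034°
dₓₜ = R·arcsin(sin δ₁₃ · sin(θ₁₃ − θ₁₂)) = 6371·arcsin(0.05925·sin(-89.839°)) = -377.718 km
|dₓₜ| = 377.718 km

377.7 km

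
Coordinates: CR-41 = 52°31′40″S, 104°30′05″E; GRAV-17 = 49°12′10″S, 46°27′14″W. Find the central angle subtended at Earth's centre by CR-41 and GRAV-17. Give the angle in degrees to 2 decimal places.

75.33°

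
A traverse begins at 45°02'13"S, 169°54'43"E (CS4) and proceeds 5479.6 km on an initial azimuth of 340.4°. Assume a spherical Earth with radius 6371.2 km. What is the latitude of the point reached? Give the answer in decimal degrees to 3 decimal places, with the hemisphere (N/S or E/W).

CS4: φ = -45.03694°, λ = +169.91194°
δ = d/R = 5479.6/6371.2 = 0.860058 rad
φ₂ = arcsin(sin φ₁ cos δ + cos φ₁ sin δ cos θ)
   = arcsin(-0.70756·0.65239 + 0.70665·0.75788·0.94206) = 2.45965°
λ₂ = λ₁ + atan2(sin θ sin δ cos φ₁, cos δ − sin φ₁ sin φ₂) = 155.16997°

2.460°N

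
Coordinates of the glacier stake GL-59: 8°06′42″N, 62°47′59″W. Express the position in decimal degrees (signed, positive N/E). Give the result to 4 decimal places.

lat: 8.1117° N → +8.1117°
lon: 62.7997° W → -62.7997°

+8.1117°, -62.7997°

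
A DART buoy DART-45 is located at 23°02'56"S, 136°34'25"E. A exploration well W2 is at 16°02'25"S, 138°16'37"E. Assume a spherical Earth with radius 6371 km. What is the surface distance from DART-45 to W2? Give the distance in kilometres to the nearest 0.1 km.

DART-45: φ = -23.04889°, λ = +136.57361°
W2: φ = -16.04028°, λ = +138.27694°
Δφ = 7.0086°,  Δλ = 1.7033°
a = sin²(Δφ/2) + cos φ₁ cos φ₂ sin²(Δλ/2) = 0.003931
c = 2·arcsin(√a) = 0.125485 rad = 7.1898°
d = R·c = 6371 × 0.125485 = 799.5 km

799.5 km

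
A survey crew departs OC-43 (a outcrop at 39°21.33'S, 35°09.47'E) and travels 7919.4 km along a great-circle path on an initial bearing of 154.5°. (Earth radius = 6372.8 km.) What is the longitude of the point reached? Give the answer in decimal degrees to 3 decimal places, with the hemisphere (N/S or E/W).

160.839°E

OC-43: φ = -39.35550°, λ = +35.15783°
δ = d/R = 7919.4/6372.8 = 1.242688 rad
φ₂ = arcsin(sin φ₁ cos δ + cos φ₁ sin δ cos θ)
   = arcsin(-0.63413·0.32225 + 0.77323·0.94665·-0.90259) = -59.88527°
λ₂ = λ₁ + atan2(sin θ sin δ cos φ₁, cos δ − sin φ₁ sin φ₂) = 160.83910°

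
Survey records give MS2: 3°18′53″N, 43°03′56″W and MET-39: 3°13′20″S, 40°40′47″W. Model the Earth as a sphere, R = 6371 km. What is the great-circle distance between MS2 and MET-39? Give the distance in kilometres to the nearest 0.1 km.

773.7 km

MS2: φ = +3.31472°, λ = -43.06556°
MET-39: φ = -3.22222°, λ = -40.67972°
Δφ = -6.5369°,  Δλ = 2.3858°
a = sin²(Δφ/2) + cos φ₁ cos φ₂ sin²(Δλ/2) = 0.003683
c = 2·arcsin(√a) = 0.121445 rad = 6.9583°
d = R·c = 6371 × 0.121445 = 773.7 km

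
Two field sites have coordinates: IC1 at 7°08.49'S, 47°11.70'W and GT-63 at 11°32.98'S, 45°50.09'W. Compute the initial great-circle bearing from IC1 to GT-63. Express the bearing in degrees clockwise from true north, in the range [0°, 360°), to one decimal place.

IC1: φ = -7.14150°, λ = -47.19500°
GT-63: φ = -11.54967°, λ = -45.83483°
Δλ = 1.3602°
y = sin Δλ · cos φ₂ = 0.023257
x = cos φ₁ sin φ₂ − sin φ₁ cos φ₂ cos Δλ = -0.076895
θ = atan2(y, x) = 163.1724° → 163.1724° (mod 360°)

163.2°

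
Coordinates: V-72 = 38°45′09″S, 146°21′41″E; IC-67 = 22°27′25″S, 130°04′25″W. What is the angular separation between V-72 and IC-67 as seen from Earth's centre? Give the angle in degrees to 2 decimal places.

71.34°

V-72: φ = -38.75250°, λ = +146.36139°
IC-67: φ = -22.45694°, λ = -130.07361°
Δφ = 16.2956°,  Δλ = 83.5650°
a = sin²(Δφ/2) + cos φ₁ cos φ₂ sin²(Δλ/2) = 0.340058
c = 2·arcsin(√a) = 1.245189 rad = 71.3441°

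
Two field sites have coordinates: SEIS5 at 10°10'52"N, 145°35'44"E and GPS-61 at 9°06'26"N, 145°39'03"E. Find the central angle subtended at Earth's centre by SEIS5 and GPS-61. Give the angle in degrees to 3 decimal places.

SEIS5: φ = +10.18111°, λ = +145.59556°
GPS-61: φ = +9.10722°, λ = +145.65083°
Δφ = -1.0739°,  Δλ = 0.0553°
a = sin²(Δφ/2) + cos φ₁ cos φ₂ sin²(Δλ/2) = 0.000088
c = 2·arcsin(√a) = 0.018767 rad = 1.0753°

1.075°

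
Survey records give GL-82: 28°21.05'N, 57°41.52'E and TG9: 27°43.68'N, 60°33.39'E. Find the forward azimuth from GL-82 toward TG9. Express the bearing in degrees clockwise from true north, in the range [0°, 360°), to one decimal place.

103.2°

GL-82: φ = +28.35083°, λ = +57.69200°
TG9: φ = +27.72800°, λ = +60.55650°
Δλ = 2.8645°
y = sin Δλ · cos φ₂ = 0.044235
x = cos φ₁ sin φ₂ − sin φ₁ cos φ₂ cos Δλ = -0.010345
θ = atan2(y, x) = 103.1629° → 103.1629° (mod 360°)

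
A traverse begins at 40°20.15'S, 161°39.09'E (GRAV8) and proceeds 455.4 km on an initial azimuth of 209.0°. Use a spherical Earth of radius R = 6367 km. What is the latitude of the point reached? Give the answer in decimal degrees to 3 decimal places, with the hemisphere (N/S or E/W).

GRAV8: φ = -40.33583°, λ = +161.65150°
δ = d/R = 455.4/6367 = 0.071525 rad
φ₂ = arcsin(sin φ₁ cos δ + cos φ₁ sin δ cos θ)
   = arcsin(-0.64727·0.99744 + 0.76226·0.07146·-0.87462) = -43.88842°
λ₂ = λ₁ + atan2(sin θ sin δ cos φ₁, cos δ − sin φ₁ sin φ₂) = 158.89600°

43.888°S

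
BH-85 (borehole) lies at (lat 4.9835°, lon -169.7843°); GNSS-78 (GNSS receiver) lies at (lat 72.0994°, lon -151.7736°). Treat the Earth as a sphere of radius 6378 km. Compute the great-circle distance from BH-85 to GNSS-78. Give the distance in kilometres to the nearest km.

Δφ = 67.1159°,  Δλ = 18.0107°
a = sin²(Δφ/2) + cos φ₁ cos φ₂ sin²(Δλ/2) = 0.313068
c = 2·arcsin(√a) = 1.187625 rad = 68.0459°
d = R·c = 6378 × 1.187625 = 7574.7 km

7575 km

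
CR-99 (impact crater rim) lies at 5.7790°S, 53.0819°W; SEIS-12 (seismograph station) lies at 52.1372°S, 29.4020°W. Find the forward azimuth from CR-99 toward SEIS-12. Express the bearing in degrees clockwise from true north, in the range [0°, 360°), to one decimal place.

Δλ = 23.6799°
y = sin Δλ · cos φ₂ = 0.246507
x = cos φ₁ sin φ₂ − sin φ₁ cos φ₂ cos Δλ = -0.728872
θ = atan2(y, x) = 161.3143° → 161.3143° (mod 360°)

161.3°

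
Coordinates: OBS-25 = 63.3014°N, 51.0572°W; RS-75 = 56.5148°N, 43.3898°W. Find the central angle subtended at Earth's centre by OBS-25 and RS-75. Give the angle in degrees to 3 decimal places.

7.788°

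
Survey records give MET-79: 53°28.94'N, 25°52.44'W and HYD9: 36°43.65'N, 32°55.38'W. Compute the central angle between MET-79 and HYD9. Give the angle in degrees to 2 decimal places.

17.46°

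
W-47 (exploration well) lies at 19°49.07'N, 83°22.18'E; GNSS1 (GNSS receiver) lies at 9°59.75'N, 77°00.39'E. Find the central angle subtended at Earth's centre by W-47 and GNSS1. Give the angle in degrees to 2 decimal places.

W-47: φ = +19.81783°, λ = +83.36967°
GNSS1: φ = +9.99583°, λ = +77.00650°
Δφ = -9.8220°,  Δλ = -6.3632°
a = sin²(Δφ/2) + cos φ₁ cos φ₂ sin²(Δλ/2) = 0.010183
c = 2·arcsin(√a) = 0.202162 rad = 11.5831°

11.58°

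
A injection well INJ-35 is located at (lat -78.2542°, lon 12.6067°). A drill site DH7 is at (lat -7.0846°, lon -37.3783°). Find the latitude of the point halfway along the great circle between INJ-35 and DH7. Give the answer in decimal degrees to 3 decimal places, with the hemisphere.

Bx = cos φ₂ cos Δλ = 0.638079,  By = cos φ₂ sin Δλ = -0.760029
φₘ = atan2(sin φ₁ + sin φ₂, √((cos φ₁ + Bx)² + By²)) = -44.18967°
λₘ = λ₁ + atan2(By, cos φ₁ + Bx) = -29.47608°

44.190°S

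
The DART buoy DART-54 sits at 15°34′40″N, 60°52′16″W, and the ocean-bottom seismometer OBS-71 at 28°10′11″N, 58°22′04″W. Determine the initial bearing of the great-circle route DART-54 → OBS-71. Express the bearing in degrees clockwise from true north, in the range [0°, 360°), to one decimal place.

10.0°

DART-54: φ = +15.57778°, λ = -60.87111°
OBS-71: φ = +28.16972°, λ = -58.36778°
Δλ = 2.5033°
y = sin Δλ · cos φ₂ = 0.038504
x = cos φ₁ sin φ₂ − sin φ₁ cos φ₂ cos Δλ = 0.218232
θ = atan2(y, x) = 10.0061° → 10.0061° (mod 360°)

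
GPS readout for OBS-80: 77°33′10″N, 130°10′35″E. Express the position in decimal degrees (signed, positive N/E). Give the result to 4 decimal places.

lat: 77.5528° N → +77.5528°
lon: 130.1764° E → +130.1764°

+77.5528°, +130.1764°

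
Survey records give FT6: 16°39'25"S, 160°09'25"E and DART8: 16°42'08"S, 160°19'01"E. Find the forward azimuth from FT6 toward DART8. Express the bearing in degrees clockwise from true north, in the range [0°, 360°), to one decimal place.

106.5°

FT6: φ = -16.65694°, λ = +160.15694°
DART8: φ = -16.70222°, λ = +160.31694°
Δλ = 0.1600°
y = sin Δλ · cos φ₂ = 0.002675
x = cos φ₁ sin φ₂ − sin φ₁ cos φ₂ cos Δλ = -0.000791
θ = atan2(y, x) = 106.4809° → 106.4809° (mod 360°)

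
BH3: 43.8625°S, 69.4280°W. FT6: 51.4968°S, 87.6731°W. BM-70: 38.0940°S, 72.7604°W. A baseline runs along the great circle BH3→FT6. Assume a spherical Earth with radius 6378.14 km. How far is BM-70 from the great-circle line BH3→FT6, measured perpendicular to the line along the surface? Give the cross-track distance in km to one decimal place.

680.3 km

δ₁₃ = central angle BH3→BM-70 = 0.109813 rad  (haversine)
θ₁₃ = bearing BH3→BM-70 = 335.327°,  θ₁₂ = bearing BH3→FT6 = 231.591°
dₓₜ = R·arcsin(sin δ₁₃ · sin(θ₁₃ − θ₁₂)) = 6378.14·arcsin(0.10959·sin(103.737°)) = 680.289 km
|dₓₜ| = 680.289 km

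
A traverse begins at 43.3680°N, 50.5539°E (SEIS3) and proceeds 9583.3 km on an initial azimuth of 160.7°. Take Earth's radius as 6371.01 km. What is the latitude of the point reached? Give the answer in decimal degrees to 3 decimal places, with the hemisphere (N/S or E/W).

39.709°S

δ = d/R = 9583.3/6371.01 = 1.504204 rad
φ₂ = arcsin(sin φ₁ cos δ + cos φ₁ sin δ cos θ)
   = arcsin(0.68668·0.06654 + 0.72696·0.99778·-0.94380) = -39.70906°
λ₂ = λ₁ + atan2(sin θ sin δ cos φ₁, cos δ − sin φ₁ sin φ₂) = 75.93763°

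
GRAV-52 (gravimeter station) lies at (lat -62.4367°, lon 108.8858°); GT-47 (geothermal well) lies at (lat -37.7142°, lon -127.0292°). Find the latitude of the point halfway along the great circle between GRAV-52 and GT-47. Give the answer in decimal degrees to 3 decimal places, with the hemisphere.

Bx = cos φ₂ cos Δλ = -0.443334,  By = cos φ₂ sin Δλ = 0.655171
φₘ = atan2(sin φ₁ + sin φ₂, √((cos φ₁ + Bx)² + By²)) = -66.37108°
λₘ = λ₁ + atan2(By, cos φ₁ + Bx) = -162.80974°

66.371°S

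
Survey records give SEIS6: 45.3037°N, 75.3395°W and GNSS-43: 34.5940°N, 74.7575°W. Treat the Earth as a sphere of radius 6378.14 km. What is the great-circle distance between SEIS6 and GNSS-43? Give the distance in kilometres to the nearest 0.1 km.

1193.2 km

Δφ = -10.7097°,  Δλ = 0.5820°
a = sin²(Δφ/2) + cos φ₁ cos φ₂ sin²(Δλ/2) = 0.008724
c = 2·arcsin(√a) = 0.187080 rad = 10.7189°
d = R·c = 6378.14 × 0.187080 = 1193.2 km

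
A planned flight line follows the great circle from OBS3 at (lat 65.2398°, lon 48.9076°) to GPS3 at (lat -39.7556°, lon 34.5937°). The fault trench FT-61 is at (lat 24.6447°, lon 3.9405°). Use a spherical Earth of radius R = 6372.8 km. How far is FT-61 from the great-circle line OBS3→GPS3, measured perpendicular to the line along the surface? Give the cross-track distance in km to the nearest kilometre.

3703 km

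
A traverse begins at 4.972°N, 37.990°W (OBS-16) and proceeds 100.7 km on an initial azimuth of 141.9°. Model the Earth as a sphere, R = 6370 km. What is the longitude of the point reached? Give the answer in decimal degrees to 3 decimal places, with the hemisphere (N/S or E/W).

δ = d/R = 100.7/6370 = 0.015808 rad
φ₂ = arcsin(sin φ₁ cos δ + cos φ₁ sin δ cos θ)
   = arcsin(0.08667·0.99988 + 0.99624·0.01581·-0.78694) = 4.25900°
λ₂ = λ₁ + atan2(sin θ sin δ cos φ₁, cos δ − sin φ₁ sin φ₂) = -37.42958°

37.430°W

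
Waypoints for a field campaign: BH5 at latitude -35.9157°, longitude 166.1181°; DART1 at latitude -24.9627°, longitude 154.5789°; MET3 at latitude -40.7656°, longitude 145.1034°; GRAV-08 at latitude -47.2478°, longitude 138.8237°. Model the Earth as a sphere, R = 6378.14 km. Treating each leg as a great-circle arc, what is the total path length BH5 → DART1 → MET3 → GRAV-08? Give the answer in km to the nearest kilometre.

BH5→DART1: c = 0.257839 rad, d = 1644.53 km
DART1→MET3: c = 0.308349 rad, d = 1966.69 km
MET3→GRAV-08: c = 0.137789 rad, d = 878.84 km
Total = 1644.53 + 1966.69 + 878.84 = 4490.07 km

4490 km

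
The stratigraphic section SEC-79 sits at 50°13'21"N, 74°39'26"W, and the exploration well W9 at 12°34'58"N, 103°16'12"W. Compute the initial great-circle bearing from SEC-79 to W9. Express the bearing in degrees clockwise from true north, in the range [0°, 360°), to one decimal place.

222.0°

SEC-79: φ = +50.22250°, λ = -74.65722°
W9: φ = +12.58278°, λ = -103.27000°
Δλ = -28.6128°
y = sin Δλ · cos φ₂ = -0.467386
x = cos φ₁ sin φ₂ − sin φ₁ cos φ₂ cos Δλ = -0.519092
θ = atan2(y, x) = -138.0004° → 221.9996° (mod 360°)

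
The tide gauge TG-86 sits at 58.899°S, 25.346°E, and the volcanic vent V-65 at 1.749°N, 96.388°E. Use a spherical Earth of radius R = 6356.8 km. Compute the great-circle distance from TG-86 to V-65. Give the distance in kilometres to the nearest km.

Δφ = 60.6480°,  Δλ = 71.0420°
a = sin²(Δφ/2) + cos φ₁ cos φ₂ sin²(Δλ/2) = 0.429199
c = 2·arcsin(√a) = 1.428717 rad = 81.8595°
d = R·c = 6356.8 × 1.428717 = 9082.1 km

9082 km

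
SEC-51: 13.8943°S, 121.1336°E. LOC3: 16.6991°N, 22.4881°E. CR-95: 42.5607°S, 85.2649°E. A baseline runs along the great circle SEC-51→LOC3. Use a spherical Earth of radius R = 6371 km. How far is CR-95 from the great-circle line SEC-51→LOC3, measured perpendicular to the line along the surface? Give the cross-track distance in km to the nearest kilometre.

4138 km

δ₁₃ = central angle SEC-51→CR-95 = 0.734994 rad  (haversine)
θ₁₃ = bearing SEC-51→CR-95 = 220.059°,  θ₁₂ = bearing SEC-51→LOC3 = 284.470°
dₓₜ = R·arcsin(sin δ₁₃ · sin(θ₁₃ − θ₁₂)) = 6371·arcsin(0.67058·sin(-64.411°)) = -4138.114 km
|dₓₜ| = 4138.114 km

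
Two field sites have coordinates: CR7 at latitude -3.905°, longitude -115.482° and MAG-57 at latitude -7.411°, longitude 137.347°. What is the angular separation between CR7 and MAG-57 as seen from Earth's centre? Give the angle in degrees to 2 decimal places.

Δφ = -3.5060°,  Δλ = -107.1710°
a = sin²(Δφ/2) + cos φ₁ cos φ₂ sin²(Δλ/2) = 0.641647
c = 2·arcsin(√a) = 1.858024 rad = 106.4569°

106.46°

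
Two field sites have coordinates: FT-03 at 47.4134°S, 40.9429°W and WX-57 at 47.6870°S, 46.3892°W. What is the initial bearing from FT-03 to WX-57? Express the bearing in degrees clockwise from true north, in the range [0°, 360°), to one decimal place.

263.7°

Δλ = -5.4463°
y = sin Δλ · cos φ₂ = -0.063893
x = cos φ₁ sin φ₂ − sin φ₁ cos φ₂ cos Δλ = -0.007013
θ = atan2(y, x) = -96.2635° → 263.7365° (mod 360°)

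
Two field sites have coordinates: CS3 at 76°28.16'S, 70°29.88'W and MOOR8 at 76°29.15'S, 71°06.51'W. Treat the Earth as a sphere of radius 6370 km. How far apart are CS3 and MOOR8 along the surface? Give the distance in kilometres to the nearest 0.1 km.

CS3: φ = -76.46933°, λ = -70.49800°
MOOR8: φ = -76.48583°, λ = -71.10850°
Δφ = -0.0165°,  Δλ = -0.6105°
a = sin²(Δφ/2) + cos φ₁ cos φ₂ sin²(Δλ/2) = 0.000002
c = 2·arcsin(√a) = 0.002508 rad = 0.1437°
d = R·c = 6370 × 0.002508 = 16.0 km

16.0 km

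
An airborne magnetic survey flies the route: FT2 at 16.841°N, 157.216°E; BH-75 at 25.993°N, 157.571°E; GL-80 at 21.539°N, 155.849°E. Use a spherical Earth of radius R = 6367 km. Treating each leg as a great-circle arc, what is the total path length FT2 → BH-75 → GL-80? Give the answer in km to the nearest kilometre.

FT2→BH-75: c = 0.159836 rad, d = 1017.68 km
BH-75→GL-80: c = 0.082456 rad, d = 525.00 km
Total = 1017.68 + 525.00 = 1542.68 km

1543 km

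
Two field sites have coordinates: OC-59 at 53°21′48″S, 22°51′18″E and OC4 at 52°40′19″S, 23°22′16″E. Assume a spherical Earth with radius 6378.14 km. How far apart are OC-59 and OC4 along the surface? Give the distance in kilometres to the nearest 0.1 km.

84.4 km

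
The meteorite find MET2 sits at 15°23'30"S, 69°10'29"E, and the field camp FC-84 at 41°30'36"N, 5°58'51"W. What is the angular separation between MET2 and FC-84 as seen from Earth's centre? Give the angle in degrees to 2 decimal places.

MET2: φ = -15.39167°, λ = +69.17472°
FC-84: φ = +41.51000°, λ = -5.98083°
Δφ = 56.9017°,  Δλ = -75.1556°
a = sin²(Δφ/2) + cos φ₁ cos φ₂ sin²(Δλ/2) = 0.495468
c = 2·arcsin(√a) = 1.561732 rad = 89.4807°

89.48°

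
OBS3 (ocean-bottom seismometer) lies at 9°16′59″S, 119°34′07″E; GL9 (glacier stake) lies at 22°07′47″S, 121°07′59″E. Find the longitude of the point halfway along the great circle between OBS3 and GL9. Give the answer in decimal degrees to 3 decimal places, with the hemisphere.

OBS3: φ = -9.28306°, λ = +119.56861°
GL9: φ = -22.12972°, λ = +121.13306°
Bx = cos φ₂ cos Δλ = 0.925988,  By = cos φ₂ sin Δλ = 0.025290
φₘ = atan2(sin φ₁ + sin φ₂, √((cos φ₁ + Bx)² + By²)) = -15.70778°
λₘ = λ₁ + atan2(By, cos φ₁ + Bx) = 120.32607°

120.326°E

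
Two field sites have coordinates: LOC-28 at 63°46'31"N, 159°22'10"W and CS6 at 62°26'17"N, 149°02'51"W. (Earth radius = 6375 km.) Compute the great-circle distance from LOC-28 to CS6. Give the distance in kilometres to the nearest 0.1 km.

539.7 km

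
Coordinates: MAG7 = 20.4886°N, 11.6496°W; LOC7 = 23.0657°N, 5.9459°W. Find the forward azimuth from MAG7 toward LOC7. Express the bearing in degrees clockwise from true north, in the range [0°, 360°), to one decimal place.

Δλ = 5.7037°
y = sin Δλ · cos φ₂ = 0.091439
x = cos φ₁ sin φ₂ − sin φ₁ cos φ₂ cos Δλ = 0.046558
θ = atan2(y, x) = 63.0161° → 63.0161° (mod 360°)

63.0°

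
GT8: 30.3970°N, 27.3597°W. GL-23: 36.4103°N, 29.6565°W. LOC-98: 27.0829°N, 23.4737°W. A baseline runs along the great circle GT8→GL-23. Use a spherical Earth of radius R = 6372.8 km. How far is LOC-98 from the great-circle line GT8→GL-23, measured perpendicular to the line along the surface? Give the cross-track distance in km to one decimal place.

261.5 km

δ₁₃ = central angle GT8→LOC-98 = 0.082946 rad  (haversine)
θ₁₃ = bearing GT8→LOC-98 = 133.256°,  θ₁₂ = bearing GT8→GL-23 = 342.938°
dₓₜ = R·arcsin(sin δ₁₃ · sin(θ₁₃ − θ₁₂)) = 6372.8·arcsin(0.08285·sin(-209.682°)) = 261.528 km
|dₓₜ| = 261.528 km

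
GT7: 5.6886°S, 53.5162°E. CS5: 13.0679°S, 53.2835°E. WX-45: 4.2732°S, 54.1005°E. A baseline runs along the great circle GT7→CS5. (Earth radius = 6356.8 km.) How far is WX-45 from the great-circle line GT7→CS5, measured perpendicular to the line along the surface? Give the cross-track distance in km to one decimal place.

59.8 km

δ₁₃ = central angle GT7→WX-45 = 0.026711 rad  (haversine)
θ₁₃ = bearing GT7→WX-45 = 22.381°,  θ₁₂ = bearing GT7→CS5 = 181.764°
dₓₜ = R·arcsin(sin δ₁₃ · sin(θ₁₃ − θ₁₂)) = 6356.8·arcsin(0.02671·sin(-159.383°)) = -59.782 km
|dₓₜ| = 59.782 km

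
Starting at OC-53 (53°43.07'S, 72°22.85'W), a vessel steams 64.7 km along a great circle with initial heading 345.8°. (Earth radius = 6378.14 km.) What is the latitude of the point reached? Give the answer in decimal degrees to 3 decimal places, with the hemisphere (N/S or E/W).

53.154°S

OC-53: φ = -53.71783°, λ = -72.38083°
δ = d/R = 64.7/6378.14 = 0.010144 rad
φ₂ = arcsin(sin φ₁ cos δ + cos φ₁ sin δ cos θ)
   = arcsin(-0.80611·0.99995 + 0.59176·0.01014·0.96945) = -53.15414°
λ₂ = λ₁ + atan2(sin θ sin δ cos φ₁, cos δ − sin φ₁ sin φ₂) = -72.61859°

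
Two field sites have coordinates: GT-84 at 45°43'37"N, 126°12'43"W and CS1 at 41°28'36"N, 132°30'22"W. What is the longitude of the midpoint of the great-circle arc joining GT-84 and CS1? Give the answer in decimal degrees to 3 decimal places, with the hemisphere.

129.470°W

GT-84: φ = +45.72694°, λ = -126.21194°
CS1: φ = +41.47667°, λ = -132.50611°
Bx = cos φ₂ cos Δλ = 0.744709,  By = cos φ₂ sin Δλ = -0.082140
φₘ = atan2(sin φ₁ + sin φ₂, √((cos φ₁ + Bx)² + By²)) = 43.64494°
λₘ = λ₁ + atan2(By, cos φ₁ + Bx) = -129.47036°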